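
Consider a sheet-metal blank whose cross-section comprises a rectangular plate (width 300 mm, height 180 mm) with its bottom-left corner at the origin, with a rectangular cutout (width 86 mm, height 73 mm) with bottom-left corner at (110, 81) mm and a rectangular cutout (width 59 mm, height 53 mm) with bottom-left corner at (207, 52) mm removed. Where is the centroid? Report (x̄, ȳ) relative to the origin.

x̄ = 143.51 mm, ȳ = 86.93 mm

plate: A = 300 × 180 = 54000.00, centroid at (150.00, 90.00).
hole 1: A = −(86 × 73) = -6278.00, centroid at (153.00, 117.50).
hole 2: A = −(59 × 53) = -3127.00, centroid at (236.50, 78.50).
ΣA = 44595.00 mm²
ΣAx̄ = (54000.00)(150.00) + (-6278.00)(153.00) + (-3127.00)(236.50) = 6399930.50 mm³
ΣAȳ = (54000.00)(90.00) + (-6278.00)(117.50) + (-3127.00)(78.50) = 3876865.50 mm³
x̄ = 6399930.50 / 44595.00 = 143.51 mm
ȳ = 3876865.50 / 44595.00 = 86.93 mm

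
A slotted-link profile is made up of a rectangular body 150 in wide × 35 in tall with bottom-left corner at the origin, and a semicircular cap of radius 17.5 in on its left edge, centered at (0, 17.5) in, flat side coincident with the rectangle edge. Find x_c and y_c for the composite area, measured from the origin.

x_c = 68.08 in, y_c = 17.50 in

rectangular body: A = 150 × 35 = 5250.00, centroid at (75.00, 17.50).
semicircular end: A = ½π·17.5² = 481.06, centroid at (-7.43, 17.50).
ΣA = 5731.06 in², ΣAx_c = 390177.08 in³, ΣAy_c = 100293.49 in³.
x_c = 390177.08/5731.06 = 68.08 in; y_c = 100293.49/5731.06 = 17.50 in.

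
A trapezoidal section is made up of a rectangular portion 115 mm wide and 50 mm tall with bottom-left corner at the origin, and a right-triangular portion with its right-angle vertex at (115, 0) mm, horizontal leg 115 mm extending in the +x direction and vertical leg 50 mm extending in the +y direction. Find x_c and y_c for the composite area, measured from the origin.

rectangular portion: A = 115 × 50 = 5750.00, centroid at (57.50, 25.00).
triangular portion: A = ½·115·50 = 2875.00, centroid at (153.33, 16.67).
ΣA = 8625.00 mm², ΣAx_c = 771458.33 mm³, ΣAy_c = 191666.67 mm³.
x_c = 771458.33/8625.00 = 89.44 mm; y_c = 191666.67/8625.00 = 22.22 mm.

x_c = 89.44 mm, y_c = 22.22 mm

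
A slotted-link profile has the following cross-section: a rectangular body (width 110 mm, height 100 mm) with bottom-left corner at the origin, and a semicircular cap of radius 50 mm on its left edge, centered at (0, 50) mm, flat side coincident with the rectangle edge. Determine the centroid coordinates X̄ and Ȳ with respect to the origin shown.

X̄ = 34.95 mm, Ȳ = 50.00 mm

Part | A | x̄ᵢ | ȳᵢ | A·x̄ᵢ | A·ȳᵢ
rectangular body | 11000.00 | 55.00 | 50.00 | 605000.00 | 550000.00
semicircular end | 3926.99 | -21.22 | 50.00 | -83333.33 | 196349.54
Σ | 14926.99 |  |  | 521666.67 | 746349.54
X̄ = 521666.67 / 14926.99 = 34.95 mm
Ȳ = 746349.54 / 14926.99 = 50.00 mm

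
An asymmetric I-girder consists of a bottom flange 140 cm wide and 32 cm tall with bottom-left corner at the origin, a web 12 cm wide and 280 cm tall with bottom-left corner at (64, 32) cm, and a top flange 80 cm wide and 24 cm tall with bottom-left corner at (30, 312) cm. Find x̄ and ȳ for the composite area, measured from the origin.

x̄ = 70.00 cm, ȳ = 130.30 cm

Part | A | x̄ᵢ | ȳᵢ | A·x̄ᵢ | A·ȳᵢ
bottom flange | 4480.00 | 70.00 | 16.00 | 313600.00 | 71680.00
web | 3360.00 | 70.00 | 172.00 | 235200.00 | 577920.00
top flange | 1920.00 | 70.00 | 324.00 | 134400.00 | 622080.00
Σ | 9760.00 |  |  | 683200.00 | 1271680.00
x̄ = 683200.00 / 9760.00 = 70.00 cm
ȳ = 1271680.00 / 9760.00 = 130.30 cm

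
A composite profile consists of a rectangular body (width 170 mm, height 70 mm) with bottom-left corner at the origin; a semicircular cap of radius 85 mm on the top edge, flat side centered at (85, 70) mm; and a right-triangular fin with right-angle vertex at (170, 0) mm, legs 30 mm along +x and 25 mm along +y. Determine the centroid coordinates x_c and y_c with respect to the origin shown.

Part | A | x̄ᵢ | ȳᵢ | A·x̄ᵢ | A·ȳᵢ
rectangular body | 11900.00 | 85.00 | 35.00 | 1011500.00 | 416500.00
semicircular top | 11349.00 | 85.00 | 106.08 | 964665.29 | 1203846.91
triangular fin | 375.00 | 180.00 | 8.33 | 67500.00 | 3125.00
Σ | 23624.00 |  |  | 2043665.29 | 1623471.91
x_c = 2043665.29 / 23624.00 = 86.51 mm
y_c = 1623471.91 / 23624.00 = 68.72 mm

x_c = 86.51 mm, y_c = 68.72 mm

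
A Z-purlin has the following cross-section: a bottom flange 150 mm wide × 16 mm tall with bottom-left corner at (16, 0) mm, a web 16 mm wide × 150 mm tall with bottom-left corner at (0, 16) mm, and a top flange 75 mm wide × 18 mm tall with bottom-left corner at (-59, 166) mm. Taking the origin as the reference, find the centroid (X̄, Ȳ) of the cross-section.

X̄ = 33.91 mm, Ȳ = 77.05 mm

Part | A | x̄ᵢ | ȳᵢ | A·x̄ᵢ | A·ȳᵢ
bottom flange | 2400.00 | 91.00 | 8.00 | 218400.00 | 19200.00
web | 2400.00 | 8.00 | 91.00 | 19200.00 | 218400.00
top flange | 1350.00 | -21.50 | 175.00 | -29025.00 | 236250.00
Σ | 6150.00 |  |  | 208575.00 | 473850.00
X̄ = 208575.00 / 6150.00 = 33.91 mm
Ȳ = 473850.00 / 6150.00 = 77.05 mm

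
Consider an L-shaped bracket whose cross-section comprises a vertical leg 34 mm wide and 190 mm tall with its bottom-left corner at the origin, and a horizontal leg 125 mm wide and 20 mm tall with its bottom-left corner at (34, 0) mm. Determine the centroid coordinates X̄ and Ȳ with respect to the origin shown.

vertical leg: A = 34 × 190 = 6460.00, centroid at (17.00, 95.00).
horizontal leg: A = 125 × 20 = 2500.00, centroid at (96.50, 10.00).
ΣA = 8960.00 mm²
ΣAX̄ = (6460.00)(17.00) + (2500.00)(96.50) = 351070.00 mm³
ΣAȲ = (6460.00)(95.00) + (2500.00)(10.00) = 638700.00 mm³
X̄ = 351070.00 / 8960.00 = 39.18 mm
Ȳ = 638700.00 / 8960.00 = 71.28 mm

X̄ = 39.18 mm, Ȳ = 71.28 mm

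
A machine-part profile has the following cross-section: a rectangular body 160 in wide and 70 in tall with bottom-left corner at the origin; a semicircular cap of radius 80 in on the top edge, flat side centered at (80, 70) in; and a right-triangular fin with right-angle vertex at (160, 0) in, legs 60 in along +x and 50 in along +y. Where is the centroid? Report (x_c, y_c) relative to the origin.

Part | A | x̄ᵢ | ȳᵢ | A·x̄ᵢ | A·ȳᵢ
rectangular body | 11200.00 | 80.00 | 35.00 | 896000.00 | 392000.00
semicircular top | 10053.10 | 80.00 | 103.95 | 804247.72 | 1045050.09
triangular fin | 1500.00 | 180.00 | 16.67 | 270000.00 | 25000.00
Σ | 22753.10 |  |  | 1970247.72 | 1462050.09
x_c = 1970247.72 / 22753.10 = 86.59 in
y_c = 1462050.09 / 22753.10 = 64.26 in

x_c = 86.59 in, y_c = 64.26 in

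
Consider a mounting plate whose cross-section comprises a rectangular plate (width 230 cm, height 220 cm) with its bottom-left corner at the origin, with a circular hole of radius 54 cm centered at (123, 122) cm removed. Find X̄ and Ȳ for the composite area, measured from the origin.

Part | A | x̄ᵢ | ȳᵢ | A·x̄ᵢ | A·ȳᵢ
plate | 50600.00 | 115.00 | 110.00 | 5819000.00 | 5566000.00
hole | -9160.88 | 123.00 | 122.00 | -1126788.75 | -1117627.87
Σ | 41439.12 |  |  | 4692211.25 | 4448372.13
X̄ = 4692211.25 / 41439.12 = 113.23 cm
Ȳ = 4448372.13 / 41439.12 = 107.35 cm

X̄ = 113.23 cm, Ȳ = 107.35 cm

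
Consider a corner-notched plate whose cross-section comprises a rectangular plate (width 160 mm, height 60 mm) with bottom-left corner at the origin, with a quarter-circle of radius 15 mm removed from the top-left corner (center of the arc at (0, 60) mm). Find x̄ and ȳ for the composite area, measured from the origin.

x̄ = 81.38 mm, ȳ = 29.56 mm

plate: A = 160 × 60 = 9600.00, centroid at (80.00, 30.00).
removed quarter-circle: A = −¼π·15² = -176.71, centroid at (6.37, 53.63).
ΣA = 9423.29 mm², ΣAx̄ = 766875.00 mm³, ΣAȳ = 278522.12 mm³.
x̄ = 766875.00/9423.29 = 81.38 mm; ȳ = 278522.12/9423.29 = 29.56 mm.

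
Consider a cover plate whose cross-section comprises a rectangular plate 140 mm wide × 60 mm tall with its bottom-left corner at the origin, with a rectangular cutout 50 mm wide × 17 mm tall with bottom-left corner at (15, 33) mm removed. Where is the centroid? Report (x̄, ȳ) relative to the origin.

plate: A = 140 × 60 = 8400.00, centroid at (70.00, 30.00).
hole: A = −(50 × 17) = -850.00, centroid at (40.00, 41.50).
ΣA = 7550.00 mm²
ΣAx̄ = (8400.00)(70.00) + (-850.00)(40.00) = 554000.00 mm³
ΣAȳ = (8400.00)(30.00) + (-850.00)(41.50) = 216725.00 mm³
x̄ = 554000.00 / 7550.00 = 73.38 mm
ȳ = 216725.00 / 7550.00 = 28.71 mm

x̄ = 73.38 mm, ȳ = 28.71 mm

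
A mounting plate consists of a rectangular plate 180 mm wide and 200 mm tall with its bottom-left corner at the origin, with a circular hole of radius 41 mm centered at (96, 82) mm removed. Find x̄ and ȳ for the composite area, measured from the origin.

plate: A = 180 × 200 = 36000.00, centroid at (90.00, 100.00).
hole: A = −π·41² = -5281.02, centroid at (96.00, 82.00).
ΣA = 30718.98 mm²
ΣAx̄ = (36000.00)(90.00) + (-5281.02)(96.00) = 2733022.34 mm³
ΣAȳ = (36000.00)(100.00) + (-5281.02)(82.00) = 3166956.59 mm³
x̄ = 2733022.34 / 30718.98 = 88.97 mm
ȳ = 3166956.59 / 30718.98 = 103.09 mm

x̄ = 88.97 mm, ȳ = 103.09 mm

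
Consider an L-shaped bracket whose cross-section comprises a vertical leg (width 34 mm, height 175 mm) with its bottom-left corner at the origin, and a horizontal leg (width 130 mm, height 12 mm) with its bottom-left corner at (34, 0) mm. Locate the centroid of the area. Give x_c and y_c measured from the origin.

Part | A | x̄ᵢ | ȳᵢ | A·x̄ᵢ | A·ȳᵢ
vertical leg | 5950.00 | 17.00 | 87.50 | 101150.00 | 520625.00
horizontal leg | 1560.00 | 99.00 | 6.00 | 154440.00 | 9360.00
Σ | 7510.00 |  |  | 255590.00 | 529985.00
x_c = 255590.00 / 7510.00 = 34.03 mm
y_c = 529985.00 / 7510.00 = 70.57 mm

x_c = 34.03 mm, y_c = 70.57 mm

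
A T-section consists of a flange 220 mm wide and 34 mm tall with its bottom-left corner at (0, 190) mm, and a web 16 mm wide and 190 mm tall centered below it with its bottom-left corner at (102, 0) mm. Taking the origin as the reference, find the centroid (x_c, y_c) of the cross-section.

x_c = 110.00 mm, y_c = 174.63 mm

Part | A | x̄ᵢ | ȳᵢ | A·x̄ᵢ | A·ȳᵢ
web | 3040.00 | 110.00 | 95.00 | 334400.00 | 288800.00
flange | 7480.00 | 110.00 | 207.00 | 822800.00 | 1548360.00
Σ | 10520.00 |  |  | 1157200.00 | 1837160.00
x_c = 1157200.00 / 10520.00 = 110.00 mm
y_c = 1837160.00 / 10520.00 = 174.63 mm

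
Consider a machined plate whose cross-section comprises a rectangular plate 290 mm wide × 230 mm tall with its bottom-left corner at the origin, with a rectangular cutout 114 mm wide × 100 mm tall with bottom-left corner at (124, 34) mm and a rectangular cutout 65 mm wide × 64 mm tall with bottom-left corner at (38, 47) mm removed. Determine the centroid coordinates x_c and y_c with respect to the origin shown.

Part | A | x̄ᵢ | ȳᵢ | A·x̄ᵢ | A·ȳᵢ
plate | 66700.00 | 145.00 | 115.00 | 9671500.00 | 7670500.00
hole 1 | -11400.00 | 181.00 | 84.00 | -2063400.00 | -957600.00
hole 2 | -4160.00 | 70.50 | 79.00 | -293280.00 | -328640.00
Σ | 51140.00 |  |  | 7314820.00 | 6384260.00
x_c = 7314820.00 / 51140.00 = 143.04 mm
y_c = 6384260.00 / 51140.00 = 124.84 mm

x_c = 143.04 mm, y_c = 124.84 mm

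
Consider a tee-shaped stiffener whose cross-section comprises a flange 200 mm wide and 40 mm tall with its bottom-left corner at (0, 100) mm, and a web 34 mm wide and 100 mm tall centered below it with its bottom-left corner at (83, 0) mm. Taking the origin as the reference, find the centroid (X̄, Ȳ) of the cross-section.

X̄ = 100.00 mm, Ȳ = 99.12 mm

Part | A | x̄ᵢ | ȳᵢ | A·x̄ᵢ | A·ȳᵢ
web | 3400.00 | 100.00 | 50.00 | 340000.00 | 170000.00
flange | 8000.00 | 100.00 | 120.00 | 800000.00 | 960000.00
Σ | 11400.00 |  |  | 1140000.00 | 1130000.00
X̄ = 1140000.00 / 11400.00 = 100.00 mm
Ȳ = 1130000.00 / 11400.00 = 99.12 mm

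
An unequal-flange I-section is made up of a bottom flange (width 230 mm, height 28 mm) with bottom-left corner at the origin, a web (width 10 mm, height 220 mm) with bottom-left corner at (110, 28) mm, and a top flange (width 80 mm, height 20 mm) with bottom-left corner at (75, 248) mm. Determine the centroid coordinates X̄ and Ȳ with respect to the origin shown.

X̄ = 115.00 mm, Ȳ = 78.77 mm

bottom flange: A = 230 × 28 = 6440.00, centroid at (115.00, 14.00).
web: A = 10 × 220 = 2200.00, centroid at (115.00, 138.00).
top flange: A = 80 × 20 = 1600.00, centroid at (115.00, 258.00).
ΣA = 10240.00 mm², ΣAX̄ = 1177600.00 mm³, ΣAȲ = 806560.00 mm³.
X̄ = 1177600.00/10240.00 = 115.00 mm; Ȳ = 806560.00/10240.00 = 78.77 mm.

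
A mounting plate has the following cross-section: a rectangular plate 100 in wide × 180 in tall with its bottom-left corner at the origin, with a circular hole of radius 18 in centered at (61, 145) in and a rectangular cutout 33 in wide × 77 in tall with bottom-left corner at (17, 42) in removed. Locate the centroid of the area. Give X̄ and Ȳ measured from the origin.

plate: A = 100 × 180 = 18000.00, centroid at (50.00, 90.00).
hole 1: A = −π·18² = -1017.88, centroid at (61.00, 145.00).
hole 2: A = −(33 × 77) = -2541.00, centroid at (33.50, 80.50).
ΣA = 14441.12 in²
ΣAX̄ = (18000.00)(50.00) + (-1017.88)(61.00) + (-2541.00)(33.50) = 752786.06 in³
ΣAȲ = (18000.00)(90.00) + (-1017.88)(145.00) + (-2541.00)(80.50) = 1267857.48 in³
X̄ = 752786.06 / 14441.12 = 52.13 in
Ȳ = 1267857.48 / 14441.12 = 87.79 in

X̄ = 52.13 in, Ȳ = 87.79 in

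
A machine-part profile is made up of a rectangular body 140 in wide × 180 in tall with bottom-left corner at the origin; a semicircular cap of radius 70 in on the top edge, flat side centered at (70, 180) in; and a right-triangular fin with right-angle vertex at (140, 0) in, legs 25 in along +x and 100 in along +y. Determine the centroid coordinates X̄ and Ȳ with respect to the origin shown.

X̄ = 72.87 in, Ȳ = 114.91 in

Part | A | x̄ᵢ | ȳᵢ | A·x̄ᵢ | A·ȳᵢ
rectangular body | 25200.00 | 70.00 | 90.00 | 1764000.00 | 2268000.00
semicircular top | 7696.90 | 70.00 | 209.71 | 538783.14 | 1614109.03
triangular fin | 1250.00 | 148.33 | 33.33 | 185416.67 | 41666.67
Σ | 34146.90 |  |  | 2488199.81 | 3923775.69
X̄ = 2488199.81 / 34146.90 = 72.87 in
Ȳ = 3923775.69 / 34146.90 = 114.91 in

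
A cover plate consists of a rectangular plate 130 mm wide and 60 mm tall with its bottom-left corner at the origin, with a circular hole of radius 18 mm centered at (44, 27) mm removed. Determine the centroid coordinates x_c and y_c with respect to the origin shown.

plate: A = 130 × 60 = 7800.00, centroid at (65.00, 30.00).
hole: A = −π·18² = -1017.88, centroid at (44.00, 27.00).
ΣA = 6782.12 mm², ΣAx_c = 462213.46 mm³, ΣAy_c = 206517.35 mm³.
x_c = 462213.46/6782.12 = 68.15 mm; y_c = 206517.35/6782.12 = 30.45 mm.

x_c = 68.15 mm, y_c = 30.45 mm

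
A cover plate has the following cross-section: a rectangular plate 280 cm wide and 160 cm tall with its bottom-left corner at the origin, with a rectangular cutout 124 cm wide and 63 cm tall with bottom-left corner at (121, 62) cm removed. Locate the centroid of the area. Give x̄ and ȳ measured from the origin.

x̄ = 130.92 cm, ȳ = 77.15 cm

plate: A = 280 × 160 = 44800.00, centroid at (140.00, 80.00).
hole: A = −(124 × 63) = -7812.00, centroid at (183.00, 93.50).
ΣA = 36988.00 cm², ΣAx̄ = 4842404.00 cm³, ΣAȳ = 2853578.00 cm³.
x̄ = 4842404.00/36988.00 = 130.92 cm; ȳ = 2853578.00/36988.00 = 77.15 cm.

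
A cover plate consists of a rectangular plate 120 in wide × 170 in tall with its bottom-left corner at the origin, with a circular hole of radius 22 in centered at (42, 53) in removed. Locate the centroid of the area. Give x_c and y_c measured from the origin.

x_c = 61.45 in, y_c = 87.58 in

plate: A = 120 × 170 = 20400.00, centroid at (60.00, 85.00).
hole: A = −π·22² = -1520.53, centroid at (42.00, 53.00).
ΣA = 18879.47 in², ΣAx_c = 1160137.70 in³, ΣAy_c = 1653411.87 in³.
x_c = 1160137.70/18879.47 = 61.45 in; y_c = 1653411.87/18879.47 = 87.58 in.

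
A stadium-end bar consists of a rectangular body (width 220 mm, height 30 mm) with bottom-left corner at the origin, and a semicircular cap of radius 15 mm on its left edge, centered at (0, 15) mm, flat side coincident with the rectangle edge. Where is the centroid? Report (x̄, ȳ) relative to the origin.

rectangular body: A = 220 × 30 = 6600.00, centroid at (110.00, 15.00).
semicircular end: A = ½π·15² = 353.43, centroid at (-6.37, 15.00).
ΣA = 6953.43 mm²
ΣAx̄ = (6600.00)(110.00) + (353.43)(-6.37) = 723750.00 mm³
ΣAȳ = (6600.00)(15.00) + (353.43)(15.00) = 104301.44 mm³
x̄ = 723750.00 / 6953.43 = 104.09 mm
ȳ = 104301.44 / 6953.43 = 15.00 mm

x̄ = 104.09 mm, ȳ = 15.00 mm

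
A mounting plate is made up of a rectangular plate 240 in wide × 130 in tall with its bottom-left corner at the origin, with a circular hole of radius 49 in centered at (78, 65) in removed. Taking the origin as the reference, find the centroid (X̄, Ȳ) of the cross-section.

X̄ = 133.39 in, Ȳ = 65.00 in

Part | A | x̄ᵢ | ȳᵢ | A·x̄ᵢ | A·ȳᵢ
plate | 31200.00 | 120.00 | 65.00 | 3744000.00 | 2028000.00
hole | -7542.96 | 78.00 | 65.00 | -588351.19 | -490292.66
Σ | 23657.04 |  |  | 3155648.81 | 1537707.34
X̄ = 3155648.81 / 23657.04 = 133.39 in
Ȳ = 1537707.34 / 23657.04 = 65.00 in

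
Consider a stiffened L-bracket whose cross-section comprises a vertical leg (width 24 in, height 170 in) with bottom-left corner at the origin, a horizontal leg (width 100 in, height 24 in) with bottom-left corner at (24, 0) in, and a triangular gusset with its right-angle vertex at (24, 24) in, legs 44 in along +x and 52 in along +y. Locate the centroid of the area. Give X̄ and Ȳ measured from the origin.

vertical leg: A = 24 × 170 = 4080.00, centroid at (12.00, 85.00).
horizontal leg: A = 100 × 24 = 2400.00, centroid at (74.00, 12.00).
gusset: A = ½·44·52 = 1144.00, centroid at (38.67, 41.33).
ΣA = 7624.00 in²
ΣAX̄ = (4080.00)(12.00) + (2400.00)(74.00) + (1144.00)(38.67) = 270794.67 in³
ΣAȲ = (4080.00)(85.00) + (2400.00)(12.00) + (1144.00)(41.33) = 422885.33 in³
X̄ = 270794.67 / 7624.00 = 35.52 in
Ȳ = 422885.33 / 7624.00 = 55.47 in

X̄ = 35.52 in, Ȳ = 55.47 in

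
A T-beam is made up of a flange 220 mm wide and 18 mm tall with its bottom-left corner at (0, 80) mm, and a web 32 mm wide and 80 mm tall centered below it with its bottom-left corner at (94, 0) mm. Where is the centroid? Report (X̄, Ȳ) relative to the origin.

web: A = 32 × 80 = 2560.00, centroid at (110.00, 40.00).
flange: A = 220 × 18 = 3960.00, centroid at (110.00, 89.00).
ΣA = 6520.00 mm²
ΣAX̄ = (2560.00)(110.00) + (3960.00)(110.00) = 717200.00 mm³
ΣAȲ = (2560.00)(40.00) + (3960.00)(89.00) = 454840.00 mm³
X̄ = 717200.00 / 6520.00 = 110.00 mm
Ȳ = 454840.00 / 6520.00 = 69.76 mm

X̄ = 110.00 mm, Ȳ = 69.76 mm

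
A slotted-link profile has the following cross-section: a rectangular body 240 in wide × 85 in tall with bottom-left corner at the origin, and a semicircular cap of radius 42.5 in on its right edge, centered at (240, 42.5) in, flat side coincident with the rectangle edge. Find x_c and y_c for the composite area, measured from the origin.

Part | A | x̄ᵢ | ȳᵢ | A·x̄ᵢ | A·ȳᵢ
rectangular body | 20400.00 | 120.00 | 42.50 | 2448000.00 | 867000.00
semicircular end | 2837.25 | 258.04 | 42.50 | 732117.29 | 120583.16
Σ | 23237.25 |  |  | 3180117.29 | 987583.16
x_c = 3180117.29 / 23237.25 = 136.85 in
y_c = 987583.16 / 23237.25 = 42.50 in

x_c = 136.85 in, y_c = 42.50 in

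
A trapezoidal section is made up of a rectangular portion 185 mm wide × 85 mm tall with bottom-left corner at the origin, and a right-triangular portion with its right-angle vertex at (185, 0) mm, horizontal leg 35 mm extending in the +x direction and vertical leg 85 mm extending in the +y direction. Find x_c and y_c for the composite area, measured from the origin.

Part | A | x̄ᵢ | ȳᵢ | A·x̄ᵢ | A·ȳᵢ
rectangular portion | 15725.00 | 92.50 | 42.50 | 1454562.50 | 668312.50
triangular portion | 1487.50 | 196.67 | 28.33 | 292541.67 | 42145.83
Σ | 17212.50 |  |  | 1747104.17 | 710458.33
x_c = 1747104.17 / 17212.50 = 101.50 mm
y_c = 710458.33 / 17212.50 = 41.28 mm

x_c = 101.50 mm, y_c = 41.28 mm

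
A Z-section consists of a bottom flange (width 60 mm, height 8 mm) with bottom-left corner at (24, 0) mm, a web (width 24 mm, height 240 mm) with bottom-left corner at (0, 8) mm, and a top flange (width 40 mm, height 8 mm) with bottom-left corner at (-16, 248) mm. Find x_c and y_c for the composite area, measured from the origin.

bottom flange: A = 60 × 8 = 480.00, centroid at (54.00, 4.00).
web: A = 24 × 240 = 5760.00, centroid at (12.00, 128.00).
top flange: A = 40 × 8 = 320.00, centroid at (4.00, 252.00).
ΣA = 6560.00 mm², ΣAx_c = 96320.00 mm³, ΣAy_c = 819840.00 mm³.
x_c = 96320.00/6560.00 = 14.68 mm; y_c = 819840.00/6560.00 = 124.98 mm.

x_c = 14.68 mm, y_c = 124.98 mm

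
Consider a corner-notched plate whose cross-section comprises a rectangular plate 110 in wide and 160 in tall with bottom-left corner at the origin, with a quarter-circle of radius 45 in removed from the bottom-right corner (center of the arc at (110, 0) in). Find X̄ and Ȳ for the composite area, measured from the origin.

Part | A | x̄ᵢ | ȳᵢ | A·x̄ᵢ | A·ȳᵢ
plate | 17600.00 | 55.00 | 80.00 | 968000.00 | 1408000.00
removed quarter-circle | -1590.43 | 90.90 | 19.10 | -144572.44 | -30375.00
Σ | 16009.57 |  |  | 823427.56 | 1377625.00
X̄ = 823427.56 / 16009.57 = 51.43 in
Ȳ = 1377625.00 / 16009.57 = 86.05 in

X̄ = 51.43 in, Ȳ = 86.05 in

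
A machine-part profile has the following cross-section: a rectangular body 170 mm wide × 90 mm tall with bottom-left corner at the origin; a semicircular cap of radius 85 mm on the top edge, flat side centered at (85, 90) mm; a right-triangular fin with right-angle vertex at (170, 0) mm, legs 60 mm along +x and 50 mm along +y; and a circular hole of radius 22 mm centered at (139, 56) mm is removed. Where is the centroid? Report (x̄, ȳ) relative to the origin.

Part | A | x̄ᵢ | ȳᵢ | A·x̄ᵢ | A·ȳᵢ
rectangular body | 15300.00 | 85.00 | 45.00 | 1300500.00 | 688500.00
semicircular top | 11349.00 | 85.00 | 126.08 | 964665.29 | 1430826.98
triangular fin | 1500.00 | 190.00 | 16.67 | 285000.00 | 25000.00
hole | -1520.53 | 139.00 | 56.00 | -211353.79 | -85149.73
Σ | 26628.47 |  |  | 2338811.51 | 2059177.25
x̄ = 2338811.51 / 26628.47 = 87.83 mm
ȳ = 2059177.25 / 26628.47 = 77.33 mm

x̄ = 87.83 mm, ȳ = 77.33 mm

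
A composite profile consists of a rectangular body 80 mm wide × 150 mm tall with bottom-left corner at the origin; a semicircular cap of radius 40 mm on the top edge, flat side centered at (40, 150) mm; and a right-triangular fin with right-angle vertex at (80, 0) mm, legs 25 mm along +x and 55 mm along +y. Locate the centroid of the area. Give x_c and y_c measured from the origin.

Part | A | x̄ᵢ | ȳᵢ | A·x̄ᵢ | A·ȳᵢ
rectangular body | 12000.00 | 40.00 | 75.00 | 480000.00 | 900000.00
semicircular top | 2513.27 | 40.00 | 166.98 | 100530.96 | 419657.79
triangular fin | 687.50 | 88.33 | 18.33 | 60729.17 | 12604.17
Σ | 15200.77 |  |  | 641260.13 | 1332261.95
x_c = 641260.13 / 15200.77 = 42.19 mm
y_c = 1332261.95 / 15200.77 = 87.64 mm

x_c = 42.19 mm, y_c = 87.64 mm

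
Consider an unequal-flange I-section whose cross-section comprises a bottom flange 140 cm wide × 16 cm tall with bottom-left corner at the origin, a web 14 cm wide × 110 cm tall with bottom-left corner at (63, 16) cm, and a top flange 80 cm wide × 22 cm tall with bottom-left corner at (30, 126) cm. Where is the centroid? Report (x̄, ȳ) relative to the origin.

x̄ = 70.00 cm, ȳ = 66.49 cm

Part | A | x̄ᵢ | ȳᵢ | A·x̄ᵢ | A·ȳᵢ
bottom flange | 2240.00 | 70.00 | 8.00 | 156800.00 | 17920.00
web | 1540.00 | 70.00 | 71.00 | 107800.00 | 109340.00
top flange | 1760.00 | 70.00 | 137.00 | 123200.00 | 241120.00
Σ | 5540.00 |  |  | 387800.00 | 368380.00
x̄ = 387800.00 / 5540.00 = 70.00 cm
ȳ = 368380.00 / 5540.00 = 66.49 cm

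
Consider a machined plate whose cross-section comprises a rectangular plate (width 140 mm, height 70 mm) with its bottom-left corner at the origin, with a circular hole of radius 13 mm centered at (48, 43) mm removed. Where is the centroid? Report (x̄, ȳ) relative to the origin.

x̄ = 71.26 mm, ȳ = 34.54 mm

plate: A = 140 × 70 = 9800.00, centroid at (70.00, 35.00).
hole: A = −π·13² = -530.93, centroid at (48.00, 43.00).
ΣA = 9269.07 mm², ΣAx̄ = 660515.40 mm³, ΣAȳ = 320170.05 mm³.
x̄ = 660515.40/9269.07 = 71.26 mm; ȳ = 320170.05/9269.07 = 34.54 mm.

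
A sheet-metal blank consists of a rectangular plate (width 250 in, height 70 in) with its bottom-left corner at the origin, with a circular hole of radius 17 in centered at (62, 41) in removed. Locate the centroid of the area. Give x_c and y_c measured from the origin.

plate: A = 250 × 70 = 17500.00, centroid at (125.00, 35.00).
hole: A = −π·17² = -907.92, centroid at (62.00, 41.00).
ΣA = 16592.08 in²
ΣAx_c = (17500.00)(125.00) + (-907.92)(62.00) = 2131208.94 in³
ΣAy_c = (17500.00)(35.00) + (-907.92)(41.00) = 575275.27 in³
x_c = 2131208.94 / 16592.08 = 128.45 in
y_c = 575275.27 / 16592.08 = 34.67 in

x_c = 128.45 in, y_c = 34.67 in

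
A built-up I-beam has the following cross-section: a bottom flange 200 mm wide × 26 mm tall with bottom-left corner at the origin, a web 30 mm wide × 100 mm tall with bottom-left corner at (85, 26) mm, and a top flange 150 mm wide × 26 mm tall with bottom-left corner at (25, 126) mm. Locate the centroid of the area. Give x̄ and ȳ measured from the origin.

x̄ = 100.00 mm, ȳ = 69.23 mm

bottom flange: A = 200 × 26 = 5200.00, centroid at (100.00, 13.00).
web: A = 30 × 100 = 3000.00, centroid at (100.00, 76.00).
top flange: A = 150 × 26 = 3900.00, centroid at (100.00, 139.00).
ΣA = 12100.00 mm²
ΣAx̄ = (5200.00)(100.00) + (3000.00)(100.00) + (3900.00)(100.00) = 1210000.00 mm³
ΣAȳ = (5200.00)(13.00) + (3000.00)(76.00) + (3900.00)(139.00) = 837700.00 mm³
x̄ = 1210000.00 / 12100.00 = 100.00 mm
ȳ = 837700.00 / 12100.00 = 69.23 mm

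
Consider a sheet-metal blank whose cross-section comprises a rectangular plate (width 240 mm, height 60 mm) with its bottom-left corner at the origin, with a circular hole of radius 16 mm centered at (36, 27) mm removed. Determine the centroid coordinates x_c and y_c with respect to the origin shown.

plate: A = 240 × 60 = 14400.00, centroid at (120.00, 30.00).
hole: A = −π·16² = -804.25, centroid at (36.00, 27.00).
ΣA = 13595.75 mm², ΣAx_c = 1699047.08 mm³, ΣAy_c = 410285.31 mm³.
x_c = 1699047.08/13595.75 = 124.97 mm; y_c = 410285.31/13595.75 = 30.18 mm.

x_c = 124.97 mm, y_c = 30.18 mm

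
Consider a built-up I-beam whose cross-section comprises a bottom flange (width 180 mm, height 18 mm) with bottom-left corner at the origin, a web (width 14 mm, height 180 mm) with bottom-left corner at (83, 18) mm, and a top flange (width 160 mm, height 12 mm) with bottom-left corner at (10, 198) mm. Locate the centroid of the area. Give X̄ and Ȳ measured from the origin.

Part | A | x̄ᵢ | ȳᵢ | A·x̄ᵢ | A·ȳᵢ
bottom flange | 3240.00 | 90.00 | 9.00 | 291600.00 | 29160.00
web | 2520.00 | 90.00 | 108.00 | 226800.00 | 272160.00
top flange | 1920.00 | 90.00 | 204.00 | 172800.00 | 391680.00
Σ | 7680.00 |  |  | 691200.00 | 693000.00
X̄ = 691200.00 / 7680.00 = 90.00 mm
Ȳ = 693000.00 / 7680.00 = 90.23 mm

X̄ = 90.00 mm, Ȳ = 90.23 mm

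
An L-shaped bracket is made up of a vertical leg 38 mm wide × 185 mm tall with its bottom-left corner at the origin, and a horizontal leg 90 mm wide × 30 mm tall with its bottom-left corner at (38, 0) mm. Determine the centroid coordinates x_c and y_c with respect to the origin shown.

vertical leg: A = 38 × 185 = 7030.00, centroid at (19.00, 92.50).
horizontal leg: A = 90 × 30 = 2700.00, centroid at (83.00, 15.00).
ΣA = 9730.00 mm², ΣAx_c = 357670.00 mm³, ΣAy_c = 690775.00 mm³.
x_c = 357670.00/9730.00 = 36.76 mm; y_c = 690775.00/9730.00 = 70.99 mm.

x_c = 36.76 mm, y_c = 70.99 mm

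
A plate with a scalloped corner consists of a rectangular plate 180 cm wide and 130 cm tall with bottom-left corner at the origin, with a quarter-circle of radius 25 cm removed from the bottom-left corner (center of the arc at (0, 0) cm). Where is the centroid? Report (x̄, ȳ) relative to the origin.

x̄ = 91.70 cm, ȳ = 66.17 cm

plate: A = 180 × 130 = 23400.00, centroid at (90.00, 65.00).
removed quarter-circle: A = −¼π·25² = -490.87, centroid at (10.61, 10.61).
ΣA = 22909.13 cm²
ΣAx̄ = (23400.00)(90.00) + (-490.87)(10.61) = 2100791.67 cm³
ΣAȳ = (23400.00)(65.00) + (-490.87)(10.61) = 1515791.67 cm³
x̄ = 2100791.67 / 22909.13 = 91.70 cm
ȳ = 1515791.67 / 22909.13 = 66.17 cm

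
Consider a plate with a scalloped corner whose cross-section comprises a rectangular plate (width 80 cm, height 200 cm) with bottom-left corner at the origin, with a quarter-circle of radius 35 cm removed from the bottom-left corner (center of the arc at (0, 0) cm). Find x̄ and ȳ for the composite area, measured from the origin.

x̄ = 41.61 cm, ȳ = 105.45 cm

plate: A = 80 × 200 = 16000.00, centroid at (40.00, 100.00).
removed quarter-circle: A = −¼π·35² = -962.11, centroid at (14.85, 14.85).
ΣA = 15037.89 cm²
ΣAx̄ = (16000.00)(40.00) + (-962.11)(14.85) = 625708.33 cm³
ΣAȳ = (16000.00)(100.00) + (-962.11)(14.85) = 1585708.33 cm³
x̄ = 625708.33 / 15037.89 = 41.61 cm
ȳ = 1585708.33 / 15037.89 = 105.45 cm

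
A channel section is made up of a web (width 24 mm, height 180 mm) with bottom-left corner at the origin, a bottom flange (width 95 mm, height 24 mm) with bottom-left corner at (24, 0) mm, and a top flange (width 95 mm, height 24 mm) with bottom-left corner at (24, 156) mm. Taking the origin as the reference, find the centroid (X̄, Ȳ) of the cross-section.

X̄ = 42.55 mm, Ȳ = 90.00 mm

Part | A | x̄ᵢ | ȳᵢ | A·x̄ᵢ | A·ȳᵢ
web | 4320.00 | 12.00 | 90.00 | 51840.00 | 388800.00
bottom flange | 2280.00 | 71.50 | 12.00 | 163020.00 | 27360.00
top flange | 2280.00 | 71.50 | 168.00 | 163020.00 | 383040.00
Σ | 8880.00 |  |  | 377880.00 | 799200.00
X̄ = 377880.00 / 8880.00 = 42.55 mm
Ȳ = 799200.00 / 8880.00 = 90.00 mm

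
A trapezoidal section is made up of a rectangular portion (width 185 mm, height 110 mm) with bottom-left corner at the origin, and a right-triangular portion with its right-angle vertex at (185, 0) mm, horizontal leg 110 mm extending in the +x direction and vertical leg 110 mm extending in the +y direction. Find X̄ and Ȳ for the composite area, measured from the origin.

X̄ = 122.10 mm, Ȳ = 50.80 mm

rectangular portion: A = 185 × 110 = 20350.00, centroid at (92.50, 55.00).
triangular portion: A = ½·110·110 = 6050.00, centroid at (221.67, 36.67).
ΣA = 26400.00 mm², ΣAX̄ = 3223458.33 mm³, ΣAȲ = 1341083.33 mm³.
X̄ = 3223458.33/26400.00 = 122.10 mm; Ȳ = 1341083.33/26400.00 = 50.80 mm.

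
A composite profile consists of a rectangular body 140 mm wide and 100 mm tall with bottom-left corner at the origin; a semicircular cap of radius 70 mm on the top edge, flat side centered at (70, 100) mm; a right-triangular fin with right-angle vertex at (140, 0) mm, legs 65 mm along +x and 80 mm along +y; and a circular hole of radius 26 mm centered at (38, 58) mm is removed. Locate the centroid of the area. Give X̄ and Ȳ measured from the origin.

rectangular body: A = 140 × 100 = 14000.00, centroid at (70.00, 50.00).
semicircular top: A = ½π·70² = 7696.90, centroid at (70.00, 129.71).
triangular fin: A = ½·65·80 = 2600.00, centroid at (161.67, 26.67).
hole: A = −π·26² = -2123.72, centroid at (38.00, 58.00).
ΣA = 22173.19 mm²
ΣAX̄ = (14000.00)(70.00) + (7696.90)(70.00) + (2600.00)(161.67) + (-2123.72)(38.00) = 1858415.24 mm³
ΣAȲ = (14000.00)(50.00) + (7696.90)(129.71) + (2600.00)(26.67) + (-2123.72)(58.00) = 1644514.64 mm³
X̄ = 1858415.24 / 22173.19 = 83.81 mm
Ȳ = 1644514.64 / 22173.19 = 74.17 mm

X̄ = 83.81 mm, Ȳ = 74.17 mm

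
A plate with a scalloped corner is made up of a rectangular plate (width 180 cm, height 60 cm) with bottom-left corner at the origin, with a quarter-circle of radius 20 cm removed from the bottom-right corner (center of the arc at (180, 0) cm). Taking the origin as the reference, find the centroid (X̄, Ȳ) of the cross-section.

X̄ = 87.56 cm, Ȳ = 30.64 cm

plate: A = 180 × 60 = 10800.00, centroid at (90.00, 30.00).
removed quarter-circle: A = −¼π·20² = -314.16, centroid at (171.51, 8.49).
ΣA = 10485.84 cm², ΣAX̄ = 918118.00 cm³, ΣAȲ = 321333.33 cm³.
X̄ = 918118.00/10485.84 = 87.56 cm; Ȳ = 321333.33/10485.84 = 30.64 cm.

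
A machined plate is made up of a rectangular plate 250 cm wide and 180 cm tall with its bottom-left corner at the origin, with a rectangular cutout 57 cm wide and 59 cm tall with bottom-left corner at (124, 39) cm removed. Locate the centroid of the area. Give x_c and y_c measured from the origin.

Part | A | x̄ᵢ | ȳᵢ | A·x̄ᵢ | A·ȳᵢ
plate | 45000.00 | 125.00 | 90.00 | 5625000.00 | 4050000.00
hole | -3363.00 | 152.50 | 68.50 | -512857.50 | -230365.50
Σ | 41637.00 |  |  | 5112142.50 | 3819634.50
x_c = 5112142.50 / 41637.00 = 122.78 cm
y_c = 3819634.50 / 41637.00 = 91.74 cm

x_c = 122.78 cm, y_c = 91.74 cm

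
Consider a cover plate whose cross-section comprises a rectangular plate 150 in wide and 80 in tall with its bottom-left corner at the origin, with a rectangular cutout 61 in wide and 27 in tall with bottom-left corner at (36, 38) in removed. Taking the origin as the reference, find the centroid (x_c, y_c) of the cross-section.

plate: A = 150 × 80 = 12000.00, centroid at (75.00, 40.00).
hole: A = −(61 × 27) = -1647.00, centroid at (66.50, 51.50).
ΣA = 10353.00 in²
ΣAx_c = (12000.00)(75.00) + (-1647.00)(66.50) = 790474.50 in³
ΣAy_c = (12000.00)(40.00) + (-1647.00)(51.50) = 395179.50 in³
x_c = 790474.50 / 10353.00 = 76.35 in
y_c = 395179.50 / 10353.00 = 38.17 in

x_c = 76.35 in, y_c = 38.17 in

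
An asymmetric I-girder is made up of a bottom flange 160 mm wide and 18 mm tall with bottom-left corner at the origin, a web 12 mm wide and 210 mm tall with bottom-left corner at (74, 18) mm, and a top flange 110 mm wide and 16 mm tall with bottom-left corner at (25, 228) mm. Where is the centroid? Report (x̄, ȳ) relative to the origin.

x̄ = 80.00 mm, ȳ = 104.92 mm

Part | A | x̄ᵢ | ȳᵢ | A·x̄ᵢ | A·ȳᵢ
bottom flange | 2880.00 | 80.00 | 9.00 | 230400.00 | 25920.00
web | 2520.00 | 80.00 | 123.00 | 201600.00 | 309960.00
top flange | 1760.00 | 80.00 | 236.00 | 140800.00 | 415360.00
Σ | 7160.00 |  |  | 572800.00 | 751240.00
x̄ = 572800.00 / 7160.00 = 80.00 mm
ȳ = 751240.00 / 7160.00 = 104.92 mm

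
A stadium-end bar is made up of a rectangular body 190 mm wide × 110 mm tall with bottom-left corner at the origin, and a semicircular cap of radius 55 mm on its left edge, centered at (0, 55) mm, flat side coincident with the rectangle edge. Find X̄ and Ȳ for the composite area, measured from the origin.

rectangular body: A = 190 × 110 = 20900.00, centroid at (95.00, 55.00).
semicircular end: A = ½π·55² = 4751.66, centroid at (-23.34, 55.00).
ΣA = 25651.66 mm²
ΣAX̄ = (20900.00)(95.00) + (4751.66)(-23.34) = 1874583.33 mm³
ΣAȲ = (20900.00)(55.00) + (4751.66)(55.00) = 1410841.24 mm³
X̄ = 1874583.33 / 25651.66 = 73.08 mm
Ȳ = 1410841.24 / 25651.66 = 55.00 mm

X̄ = 73.08 mm, Ȳ = 55.00 mm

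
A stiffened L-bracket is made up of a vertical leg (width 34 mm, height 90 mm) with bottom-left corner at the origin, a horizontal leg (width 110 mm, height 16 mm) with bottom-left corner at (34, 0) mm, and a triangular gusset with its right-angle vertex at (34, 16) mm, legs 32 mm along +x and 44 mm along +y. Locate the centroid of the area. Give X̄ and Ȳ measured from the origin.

Part | A | x̄ᵢ | ȳᵢ | A·x̄ᵢ | A·ȳᵢ
vertical leg | 3060.00 | 17.00 | 45.00 | 52020.00 | 137700.00
horizontal leg | 1760.00 | 89.00 | 8.00 | 156640.00 | 14080.00
gusset | 704.00 | 44.67 | 30.67 | 31445.33 | 21589.33
Σ | 5524.00 |  |  | 240105.33 | 173369.33
X̄ = 240105.33 / 5524.00 = 43.47 mm
Ȳ = 173369.33 / 5524.00 = 31.38 mm

X̄ = 43.47 mm, Ȳ = 31.38 mm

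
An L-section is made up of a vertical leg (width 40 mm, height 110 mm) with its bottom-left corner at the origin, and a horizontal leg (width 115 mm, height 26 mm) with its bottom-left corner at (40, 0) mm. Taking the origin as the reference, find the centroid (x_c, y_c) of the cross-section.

x_c = 51.36 mm, y_c = 38.01 mm

Part | A | x̄ᵢ | ȳᵢ | A·x̄ᵢ | A·ȳᵢ
vertical leg | 4400.00 | 20.00 | 55.00 | 88000.00 | 242000.00
horizontal leg | 2990.00 | 97.50 | 13.00 | 291525.00 | 38870.00
Σ | 7390.00 |  |  | 379525.00 | 280870.00
x_c = 379525.00 / 7390.00 = 51.36 mm
y_c = 280870.00 / 7390.00 = 38.01 mm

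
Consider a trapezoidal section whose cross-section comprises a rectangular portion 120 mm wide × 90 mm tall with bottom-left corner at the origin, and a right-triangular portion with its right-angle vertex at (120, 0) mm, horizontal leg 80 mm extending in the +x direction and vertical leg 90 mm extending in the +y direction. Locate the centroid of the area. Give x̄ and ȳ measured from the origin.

rectangular portion: A = 120 × 90 = 10800.00, centroid at (60.00, 45.00).
triangular portion: A = ½·80·90 = 3600.00, centroid at (146.67, 30.00).
ΣA = 14400.00 mm², ΣAx̄ = 1176000.00 mm³, ΣAȳ = 594000.00 mm³.
x̄ = 1176000.00/14400.00 = 81.67 mm; ȳ = 594000.00/14400.00 = 41.25 mm.

x̄ = 81.67 mm, ȳ = 41.25 mm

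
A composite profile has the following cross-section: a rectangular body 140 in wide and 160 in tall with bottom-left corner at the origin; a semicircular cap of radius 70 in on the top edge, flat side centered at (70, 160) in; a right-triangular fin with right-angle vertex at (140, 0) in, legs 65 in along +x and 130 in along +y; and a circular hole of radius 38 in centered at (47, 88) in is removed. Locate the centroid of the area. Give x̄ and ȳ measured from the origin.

x̄ = 86.51 in, ȳ = 101.93 in

rectangular body: A = 140 × 160 = 22400.00, centroid at (70.00, 80.00).
semicircular top: A = ½π·70² = 7696.90, centroid at (70.00, 189.71).
triangular fin: A = ½·65·130 = 4225.00, centroid at (161.67, 43.33).
hole: A = −π·38² = -4536.46, centroid at (47.00, 88.00).
ΣA = 29785.44 in², ΣAx̄ = 2576611.20 in³, ΣAȳ = 3036045.86 in³.
x̄ = 2576611.20/29785.44 = 86.51 in; ȳ = 3036045.86/29785.44 = 101.93 in.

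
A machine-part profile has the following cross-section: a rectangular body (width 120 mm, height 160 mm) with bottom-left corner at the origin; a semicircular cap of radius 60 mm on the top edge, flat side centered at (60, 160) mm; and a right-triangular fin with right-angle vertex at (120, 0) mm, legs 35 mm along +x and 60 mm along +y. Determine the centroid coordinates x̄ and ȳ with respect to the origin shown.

rectangular body: A = 120 × 160 = 19200.00, centroid at (60.00, 80.00).
semicircular top: A = ½π·60² = 5654.87, centroid at (60.00, 185.46).
triangular fin: A = ½·35·60 = 1050.00, centroid at (131.67, 20.00).
ΣA = 25904.87 mm², ΣAx̄ = 1629542.01 mm³, ΣAȳ = 2605778.68 mm³.
x̄ = 1629542.01/25904.87 = 62.90 mm; ȳ = 2605778.68/25904.87 = 100.59 mm.

x̄ = 62.90 mm, ȳ = 100.59 mm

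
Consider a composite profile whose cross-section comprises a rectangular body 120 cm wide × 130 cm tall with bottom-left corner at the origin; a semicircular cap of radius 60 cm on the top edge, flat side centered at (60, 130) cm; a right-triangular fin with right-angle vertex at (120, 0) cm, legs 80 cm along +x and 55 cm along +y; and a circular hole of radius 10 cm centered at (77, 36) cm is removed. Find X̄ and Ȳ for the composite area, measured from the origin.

rectangular body: A = 120 × 130 = 15600.00, centroid at (60.00, 65.00).
semicircular top: A = ½π·60² = 5654.87, centroid at (60.00, 155.46).
triangular fin: A = ½·80·55 = 2200.00, centroid at (146.67, 18.33).
hole: A = −π·10² = -314.16, centroid at (77.00, 36.00).
ΣA = 23140.71 cm²
ΣAX̄ = (15600.00)(60.00) + (5654.87)(60.00) + (2200.00)(146.67) + (-314.16)(77.00) = 1573768.41 cm³
ΣAȲ = (15600.00)(65.00) + (5654.87)(155.46) + (2200.00)(18.33) + (-314.16)(36.00) = 1922156.28 cm³
X̄ = 1573768.41 / 23140.71 = 68.01 cm
Ȳ = 1922156.28 / 23140.71 = 83.06 cm

X̄ = 68.01 cm, Ȳ = 83.06 cm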